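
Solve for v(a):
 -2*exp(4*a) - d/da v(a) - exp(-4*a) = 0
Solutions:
 v(a) = C1 - exp(4*a)/2 + exp(-4*a)/4


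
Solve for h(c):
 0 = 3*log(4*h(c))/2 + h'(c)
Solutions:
 2*Integral(1/(log(_y) + 2*log(2)), (_y, h(c)))/3 = C1 - c


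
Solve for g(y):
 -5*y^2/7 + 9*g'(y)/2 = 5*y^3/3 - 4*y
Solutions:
 g(y) = C1 + 5*y^4/54 + 10*y^3/189 - 4*y^2/9


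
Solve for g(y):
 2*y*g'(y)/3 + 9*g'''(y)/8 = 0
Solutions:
 g(y) = C1 + Integral(C2*airyai(-2*2^(1/3)*y/3) + C3*airybi(-2*2^(1/3)*y/3), y)


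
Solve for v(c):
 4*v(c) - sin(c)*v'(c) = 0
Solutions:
 v(c) = C1*(cos(c)^2 - 2*cos(c) + 1)/(cos(c)^2 + 2*cos(c) + 1)


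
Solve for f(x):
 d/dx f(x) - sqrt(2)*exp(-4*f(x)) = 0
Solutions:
 f(x) = log(-I*(C1 + 4*sqrt(2)*x)^(1/4))
 f(x) = log(I*(C1 + 4*sqrt(2)*x)^(1/4))
 f(x) = log(-(C1 + 4*sqrt(2)*x)^(1/4))
 f(x) = log(C1 + 4*sqrt(2)*x)/4


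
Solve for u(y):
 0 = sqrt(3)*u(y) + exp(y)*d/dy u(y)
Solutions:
 u(y) = C1*exp(sqrt(3)*exp(-y))


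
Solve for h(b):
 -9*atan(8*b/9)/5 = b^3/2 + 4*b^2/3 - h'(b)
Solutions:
 h(b) = C1 + b^4/8 + 4*b^3/9 + 9*b*atan(8*b/9)/5 - 81*log(64*b^2 + 81)/80


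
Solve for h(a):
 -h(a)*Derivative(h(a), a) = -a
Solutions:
 h(a) = -sqrt(C1 + a^2)
 h(a) = sqrt(C1 + a^2)


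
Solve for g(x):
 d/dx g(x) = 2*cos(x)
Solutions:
 g(x) = C1 + 2*sin(x)


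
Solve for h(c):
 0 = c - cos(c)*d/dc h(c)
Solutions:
 h(c) = C1 + Integral(c/cos(c), c)


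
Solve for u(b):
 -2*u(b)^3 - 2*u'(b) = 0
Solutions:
 u(b) = -sqrt(2)*sqrt(-1/(C1 - b))/2
 u(b) = sqrt(2)*sqrt(-1/(C1 - b))/2


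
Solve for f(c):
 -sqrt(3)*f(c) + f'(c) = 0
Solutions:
 f(c) = C1*exp(sqrt(3)*c)


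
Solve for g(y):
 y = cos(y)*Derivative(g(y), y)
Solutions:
 g(y) = C1 + Integral(y/cos(y), y)


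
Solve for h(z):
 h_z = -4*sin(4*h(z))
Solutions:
 h(z) = -acos((-C1 - exp(32*z))/(C1 - exp(32*z)))/4 + pi/2
 h(z) = acos((-C1 - exp(32*z))/(C1 - exp(32*z)))/4


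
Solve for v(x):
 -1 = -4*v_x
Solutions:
 v(x) = C1 + x/4


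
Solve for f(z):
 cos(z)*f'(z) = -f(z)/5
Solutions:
 f(z) = C1*(sin(z) - 1)^(1/10)/(sin(z) + 1)^(1/10)


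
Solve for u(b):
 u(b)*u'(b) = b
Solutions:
 u(b) = -sqrt(C1 + b^2)
 u(b) = sqrt(C1 + b^2)


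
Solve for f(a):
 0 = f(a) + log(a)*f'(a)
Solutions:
 f(a) = C1*exp(-li(a))


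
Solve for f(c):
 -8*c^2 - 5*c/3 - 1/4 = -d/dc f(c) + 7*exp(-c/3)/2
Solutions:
 f(c) = C1 + 8*c^3/3 + 5*c^2/6 + c/4 - 21*exp(-c/3)/2


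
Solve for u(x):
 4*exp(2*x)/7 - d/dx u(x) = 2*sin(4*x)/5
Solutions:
 u(x) = C1 + 2*exp(2*x)/7 + cos(4*x)/10


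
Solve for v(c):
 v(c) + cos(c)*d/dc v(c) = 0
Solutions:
 v(c) = C1*sqrt(sin(c) - 1)/sqrt(sin(c) + 1)


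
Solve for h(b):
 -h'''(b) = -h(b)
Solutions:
 h(b) = C3*exp(b) + (C1*sin(sqrt(3)*b/2) + C2*cos(sqrt(3)*b/2))*exp(-b/2)


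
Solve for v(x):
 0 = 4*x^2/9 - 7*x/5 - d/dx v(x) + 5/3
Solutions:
 v(x) = C1 + 4*x^3/27 - 7*x^2/10 + 5*x/3


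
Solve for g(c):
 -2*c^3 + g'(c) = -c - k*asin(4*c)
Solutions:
 g(c) = C1 + c^4/2 - c^2/2 - k*(c*asin(4*c) + sqrt(1 - 16*c^2)/4)


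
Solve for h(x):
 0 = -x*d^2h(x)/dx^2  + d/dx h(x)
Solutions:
 h(x) = C1 + C2*x^2


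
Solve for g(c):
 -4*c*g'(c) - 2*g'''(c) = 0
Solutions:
 g(c) = C1 + Integral(C2*airyai(-2^(1/3)*c) + C3*airybi(-2^(1/3)*c), c)


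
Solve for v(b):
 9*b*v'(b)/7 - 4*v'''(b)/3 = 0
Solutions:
 v(b) = C1 + Integral(C2*airyai(3*98^(1/3)*b/14) + C3*airybi(3*98^(1/3)*b/14), b)


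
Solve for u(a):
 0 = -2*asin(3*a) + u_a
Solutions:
 u(a) = C1 + 2*a*asin(3*a) + 2*sqrt(1 - 9*a^2)/3


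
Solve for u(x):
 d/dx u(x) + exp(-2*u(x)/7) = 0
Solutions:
 u(x) = 7*log(-sqrt(C1 - x)) - 7*log(7) + 7*log(14)/2
 u(x) = 7*log(C1 - x)/2 - 7*log(7) + 7*log(14)/2


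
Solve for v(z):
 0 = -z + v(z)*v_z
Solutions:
 v(z) = -sqrt(C1 + z^2)
 v(z) = sqrt(C1 + z^2)


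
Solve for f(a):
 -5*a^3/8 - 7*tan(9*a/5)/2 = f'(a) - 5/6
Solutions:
 f(a) = C1 - 5*a^4/32 + 5*a/6 + 35*log(cos(9*a/5))/18


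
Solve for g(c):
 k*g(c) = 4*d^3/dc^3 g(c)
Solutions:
 g(c) = C1*exp(2^(1/3)*c*k^(1/3)/2) + C2*exp(2^(1/3)*c*k^(1/3)*(-1 + sqrt(3)*I)/4) + C3*exp(-2^(1/3)*c*k^(1/3)*(1 + sqrt(3)*I)/4)


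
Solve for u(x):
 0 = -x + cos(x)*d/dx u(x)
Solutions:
 u(x) = C1 + Integral(x/cos(x), x)


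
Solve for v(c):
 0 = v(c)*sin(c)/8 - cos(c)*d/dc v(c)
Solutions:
 v(c) = C1/cos(c)^(1/8)


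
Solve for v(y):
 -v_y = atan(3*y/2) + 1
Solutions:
 v(y) = C1 - y*atan(3*y/2) - y + log(9*y^2 + 4)/3


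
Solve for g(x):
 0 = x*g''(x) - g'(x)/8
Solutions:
 g(x) = C1 + C2*x^(9/8)


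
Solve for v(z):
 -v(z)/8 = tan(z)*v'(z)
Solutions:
 v(z) = C1/sin(z)^(1/8)


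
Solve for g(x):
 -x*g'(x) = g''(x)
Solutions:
 g(x) = C1 + C2*erf(sqrt(2)*x/2)


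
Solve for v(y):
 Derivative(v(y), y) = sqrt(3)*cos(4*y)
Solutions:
 v(y) = C1 + sqrt(3)*sin(4*y)/4


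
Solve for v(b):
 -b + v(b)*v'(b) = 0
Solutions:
 v(b) = -sqrt(C1 + b^2)
 v(b) = sqrt(C1 + b^2)


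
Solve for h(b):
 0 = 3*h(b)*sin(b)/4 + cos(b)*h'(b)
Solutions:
 h(b) = C1*cos(b)^(3/4)


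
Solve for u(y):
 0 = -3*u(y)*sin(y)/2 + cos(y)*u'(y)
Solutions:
 u(y) = C1/cos(y)^(3/2)


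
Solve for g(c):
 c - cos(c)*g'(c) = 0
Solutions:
 g(c) = C1 + Integral(c/cos(c), c)


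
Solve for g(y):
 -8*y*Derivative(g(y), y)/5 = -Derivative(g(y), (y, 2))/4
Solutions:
 g(y) = C1 + C2*erfi(4*sqrt(5)*y/5)


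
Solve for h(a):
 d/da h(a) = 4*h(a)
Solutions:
 h(a) = C1*exp(4*a)


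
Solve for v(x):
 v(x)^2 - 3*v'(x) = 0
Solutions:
 v(x) = -3/(C1 + x)


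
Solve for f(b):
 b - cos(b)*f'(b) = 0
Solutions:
 f(b) = C1 + Integral(b/cos(b), b)


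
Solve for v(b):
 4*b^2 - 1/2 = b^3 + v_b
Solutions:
 v(b) = C1 - b^4/4 + 4*b^3/3 - b/2


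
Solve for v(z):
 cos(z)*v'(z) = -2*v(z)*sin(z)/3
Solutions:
 v(z) = C1*cos(z)^(2/3)


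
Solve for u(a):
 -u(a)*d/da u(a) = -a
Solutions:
 u(a) = -sqrt(C1 + a^2)
 u(a) = sqrt(C1 + a^2)


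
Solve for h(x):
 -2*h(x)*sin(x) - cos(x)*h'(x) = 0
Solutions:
 h(x) = C1*cos(x)^2


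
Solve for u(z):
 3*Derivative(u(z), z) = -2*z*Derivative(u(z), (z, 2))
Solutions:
 u(z) = C1 + C2/sqrt(z)


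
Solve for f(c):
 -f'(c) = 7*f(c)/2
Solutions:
 f(c) = C1*exp(-7*c/2)


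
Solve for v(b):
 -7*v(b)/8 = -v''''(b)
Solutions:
 v(b) = C1*exp(-14^(1/4)*b/2) + C2*exp(14^(1/4)*b/2) + C3*sin(14^(1/4)*b/2) + C4*cos(14^(1/4)*b/2)


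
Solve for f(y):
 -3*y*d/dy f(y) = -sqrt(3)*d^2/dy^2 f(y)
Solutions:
 f(y) = C1 + C2*erfi(sqrt(2)*3^(1/4)*y/2)


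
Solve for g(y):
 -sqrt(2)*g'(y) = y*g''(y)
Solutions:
 g(y) = C1 + C2*y^(1 - sqrt(2))


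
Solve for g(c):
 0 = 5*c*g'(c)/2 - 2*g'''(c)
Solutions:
 g(c) = C1 + Integral(C2*airyai(10^(1/3)*c/2) + C3*airybi(10^(1/3)*c/2), c)


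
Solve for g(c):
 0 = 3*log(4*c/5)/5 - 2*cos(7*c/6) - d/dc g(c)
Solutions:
 g(c) = C1 + 3*c*log(c)/5 - 3*c*log(5)/5 - 3*c/5 + 6*c*log(2)/5 - 12*sin(7*c/6)/7


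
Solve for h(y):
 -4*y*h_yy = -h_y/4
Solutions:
 h(y) = C1 + C2*y^(17/16)


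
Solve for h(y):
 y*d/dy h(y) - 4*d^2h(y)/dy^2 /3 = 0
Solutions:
 h(y) = C1 + C2*erfi(sqrt(6)*y/4)


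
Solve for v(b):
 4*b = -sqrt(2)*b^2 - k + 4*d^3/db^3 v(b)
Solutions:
 v(b) = C1 + C2*b + C3*b^2 + sqrt(2)*b^5/240 + b^4/24 + b^3*k/24


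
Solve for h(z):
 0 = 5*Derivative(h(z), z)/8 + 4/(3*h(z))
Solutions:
 h(z) = -sqrt(C1 - 960*z)/15
 h(z) = sqrt(C1 - 960*z)/15


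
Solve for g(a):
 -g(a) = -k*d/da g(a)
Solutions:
 g(a) = C1*exp(a/k)


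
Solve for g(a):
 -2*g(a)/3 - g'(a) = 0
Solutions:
 g(a) = C1*exp(-2*a/3)


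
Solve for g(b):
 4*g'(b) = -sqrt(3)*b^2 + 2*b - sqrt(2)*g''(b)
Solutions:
 g(b) = C1 + C2*exp(-2*sqrt(2)*b) - sqrt(3)*b^3/12 + sqrt(6)*b^2/16 + b^2/4 - sqrt(2)*b/8 - sqrt(3)*b/16


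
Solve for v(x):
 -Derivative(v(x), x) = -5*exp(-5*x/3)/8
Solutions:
 v(x) = C1 - 3*exp(-5*x/3)/8


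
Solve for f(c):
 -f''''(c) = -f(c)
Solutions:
 f(c) = C1*exp(-c) + C2*exp(c) + C3*sin(c) + C4*cos(c)


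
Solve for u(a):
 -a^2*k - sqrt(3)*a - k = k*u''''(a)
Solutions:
 u(a) = C1 + C2*a + C3*a^2 + C4*a^3 - a^6/360 - sqrt(3)*a^5/(120*k) - a^4/24


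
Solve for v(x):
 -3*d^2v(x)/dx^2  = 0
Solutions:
 v(x) = C1 + C2*x


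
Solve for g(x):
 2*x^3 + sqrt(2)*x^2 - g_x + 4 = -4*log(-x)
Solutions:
 g(x) = C1 + x^4/2 + sqrt(2)*x^3/3 + 4*x*log(-x)


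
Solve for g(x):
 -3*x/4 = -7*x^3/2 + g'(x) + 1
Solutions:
 g(x) = C1 + 7*x^4/8 - 3*x^2/8 - x


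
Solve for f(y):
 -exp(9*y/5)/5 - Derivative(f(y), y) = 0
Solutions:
 f(y) = C1 - exp(9*y/5)/9


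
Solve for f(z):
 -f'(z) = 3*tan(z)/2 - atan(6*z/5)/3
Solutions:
 f(z) = C1 + z*atan(6*z/5)/3 - 5*log(36*z^2 + 25)/36 + 3*log(cos(z))/2


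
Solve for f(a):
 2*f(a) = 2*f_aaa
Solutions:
 f(a) = C3*exp(a) + (C1*sin(sqrt(3)*a/2) + C2*cos(sqrt(3)*a/2))*exp(-a/2)


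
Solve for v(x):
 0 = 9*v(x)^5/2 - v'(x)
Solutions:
 v(x) = -(-1/(C1 + 18*x))^(1/4)
 v(x) = (-1/(C1 + 18*x))^(1/4)
 v(x) = -I*(-1/(C1 + 18*x))^(1/4)
 v(x) = I*(-1/(C1 + 18*x))^(1/4)


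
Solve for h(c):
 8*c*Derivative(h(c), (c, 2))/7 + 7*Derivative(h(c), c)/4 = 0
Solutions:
 h(c) = C1 + C2/c^(17/32)


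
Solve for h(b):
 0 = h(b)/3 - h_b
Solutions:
 h(b) = C1*exp(b/3)


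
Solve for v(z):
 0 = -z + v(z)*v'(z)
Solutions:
 v(z) = -sqrt(C1 + z^2)
 v(z) = sqrt(C1 + z^2)


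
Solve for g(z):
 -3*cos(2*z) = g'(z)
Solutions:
 g(z) = C1 - 3*sin(2*z)/2


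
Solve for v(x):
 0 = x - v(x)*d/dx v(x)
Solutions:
 v(x) = -sqrt(C1 + x^2)
 v(x) = sqrt(C1 + x^2)


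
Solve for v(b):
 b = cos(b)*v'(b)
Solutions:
 v(b) = C1 + Integral(b/cos(b), b)


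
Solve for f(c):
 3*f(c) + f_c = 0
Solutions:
 f(c) = C1*exp(-3*c)


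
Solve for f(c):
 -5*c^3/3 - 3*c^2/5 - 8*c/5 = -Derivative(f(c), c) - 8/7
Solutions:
 f(c) = C1 + 5*c^4/12 + c^3/5 + 4*c^2/5 - 8*c/7


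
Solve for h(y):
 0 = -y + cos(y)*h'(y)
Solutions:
 h(y) = C1 + Integral(y/cos(y), y)


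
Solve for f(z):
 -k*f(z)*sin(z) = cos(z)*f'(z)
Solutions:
 f(z) = C1*exp(k*log(cos(z)))


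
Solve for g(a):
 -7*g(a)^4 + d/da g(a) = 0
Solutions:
 g(a) = (-1/(C1 + 21*a))^(1/3)
 g(a) = (-1/(C1 + 7*a))^(1/3)*(-3^(2/3) - 3*3^(1/6)*I)/6
 g(a) = (-1/(C1 + 7*a))^(1/3)*(-3^(2/3) + 3*3^(1/6)*I)/6


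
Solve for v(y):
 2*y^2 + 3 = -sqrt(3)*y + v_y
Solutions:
 v(y) = C1 + 2*y^3/3 + sqrt(3)*y^2/2 + 3*y


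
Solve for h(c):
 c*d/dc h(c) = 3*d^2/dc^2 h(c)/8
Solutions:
 h(c) = C1 + C2*erfi(2*sqrt(3)*c/3)


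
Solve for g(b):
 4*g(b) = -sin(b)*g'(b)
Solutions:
 g(b) = C1*(cos(b)^2 + 2*cos(b) + 1)/(cos(b)^2 - 2*cos(b) + 1)


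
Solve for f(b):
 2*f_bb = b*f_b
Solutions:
 f(b) = C1 + C2*erfi(b/2)


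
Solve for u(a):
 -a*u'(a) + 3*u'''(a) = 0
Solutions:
 u(a) = C1 + Integral(C2*airyai(3^(2/3)*a/3) + C3*airybi(3^(2/3)*a/3), a)


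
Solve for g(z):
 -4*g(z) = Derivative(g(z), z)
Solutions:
 g(z) = C1*exp(-4*z)


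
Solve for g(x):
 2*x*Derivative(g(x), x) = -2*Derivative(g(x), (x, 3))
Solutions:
 g(x) = C1 + Integral(C2*airyai(-x) + C3*airybi(-x), x)


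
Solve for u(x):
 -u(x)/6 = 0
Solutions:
 u(x) = 0


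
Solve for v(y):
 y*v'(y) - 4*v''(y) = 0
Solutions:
 v(y) = C1 + C2*erfi(sqrt(2)*y/4)


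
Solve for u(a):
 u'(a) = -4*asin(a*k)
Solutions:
 u(a) = C1 - 4*Piecewise((a*asin(a*k) + sqrt(-a^2*k^2 + 1)/k, Ne(k, 0)), (0, True))


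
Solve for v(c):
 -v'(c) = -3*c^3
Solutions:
 v(c) = C1 + 3*c^4/4


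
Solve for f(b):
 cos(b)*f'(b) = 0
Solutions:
 f(b) = C1


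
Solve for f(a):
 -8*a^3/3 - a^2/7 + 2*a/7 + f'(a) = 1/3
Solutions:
 f(a) = C1 + 2*a^4/3 + a^3/21 - a^2/7 + a/3


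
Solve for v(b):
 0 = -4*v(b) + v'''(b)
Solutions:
 v(b) = C3*exp(2^(2/3)*b) + (C1*sin(2^(2/3)*sqrt(3)*b/2) + C2*cos(2^(2/3)*sqrt(3)*b/2))*exp(-2^(2/3)*b/2)


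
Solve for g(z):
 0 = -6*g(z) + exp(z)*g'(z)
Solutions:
 g(z) = C1*exp(-6*exp(-z))


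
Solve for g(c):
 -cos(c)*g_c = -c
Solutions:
 g(c) = C1 + Integral(c/cos(c), c)


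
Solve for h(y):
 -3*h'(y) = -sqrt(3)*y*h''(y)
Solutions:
 h(y) = C1 + C2*y^(1 + sqrt(3))


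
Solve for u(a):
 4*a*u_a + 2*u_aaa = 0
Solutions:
 u(a) = C1 + Integral(C2*airyai(-2^(1/3)*a) + C3*airybi(-2^(1/3)*a), a)


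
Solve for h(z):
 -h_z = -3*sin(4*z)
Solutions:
 h(z) = C1 - 3*cos(4*z)/4


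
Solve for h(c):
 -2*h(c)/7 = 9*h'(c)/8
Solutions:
 h(c) = C1*exp(-16*c/63)


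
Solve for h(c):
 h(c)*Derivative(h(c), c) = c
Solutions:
 h(c) = -sqrt(C1 + c^2)
 h(c) = sqrt(C1 + c^2)


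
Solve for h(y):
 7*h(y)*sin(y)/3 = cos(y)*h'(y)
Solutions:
 h(y) = C1/cos(y)^(7/3)


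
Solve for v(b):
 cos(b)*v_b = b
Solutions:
 v(b) = C1 + Integral(b/cos(b), b)


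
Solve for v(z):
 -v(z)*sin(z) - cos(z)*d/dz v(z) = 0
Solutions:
 v(z) = C1*cos(z)


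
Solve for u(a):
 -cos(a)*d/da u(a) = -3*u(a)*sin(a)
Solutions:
 u(a) = C1/cos(a)^3


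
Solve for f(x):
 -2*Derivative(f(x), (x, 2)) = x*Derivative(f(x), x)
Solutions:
 f(x) = C1 + C2*erf(x/2)


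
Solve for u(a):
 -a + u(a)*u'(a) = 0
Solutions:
 u(a) = -sqrt(C1 + a^2)
 u(a) = sqrt(C1 + a^2)


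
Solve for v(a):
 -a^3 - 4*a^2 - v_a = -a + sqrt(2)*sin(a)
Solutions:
 v(a) = C1 - a^4/4 - 4*a^3/3 + a^2/2 + sqrt(2)*cos(a)


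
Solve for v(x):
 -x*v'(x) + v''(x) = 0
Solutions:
 v(x) = C1 + C2*erfi(sqrt(2)*x/2)


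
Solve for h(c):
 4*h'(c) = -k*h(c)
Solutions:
 h(c) = C1*exp(-c*k/4)


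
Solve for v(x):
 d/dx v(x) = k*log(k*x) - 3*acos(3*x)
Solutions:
 v(x) = C1 + k*x*(log(k*x) - 1) - 3*x*acos(3*x) + sqrt(1 - 9*x^2)


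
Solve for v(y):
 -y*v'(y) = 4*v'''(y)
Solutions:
 v(y) = C1 + Integral(C2*airyai(-2^(1/3)*y/2) + C3*airybi(-2^(1/3)*y/2), y)


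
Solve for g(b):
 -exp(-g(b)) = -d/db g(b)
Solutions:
 g(b) = log(C1 + b)


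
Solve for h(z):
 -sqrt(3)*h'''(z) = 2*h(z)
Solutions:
 h(z) = C3*exp(-2^(1/3)*3^(5/6)*z/3) + (C1*sin(6^(1/3)*z/2) + C2*cos(6^(1/3)*z/2))*exp(2^(1/3)*3^(5/6)*z/6)


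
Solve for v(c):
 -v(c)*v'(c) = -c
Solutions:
 v(c) = -sqrt(C1 + c^2)
 v(c) = sqrt(C1 + c^2)


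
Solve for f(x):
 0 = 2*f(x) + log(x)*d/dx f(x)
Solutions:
 f(x) = C1*exp(-2*li(x))


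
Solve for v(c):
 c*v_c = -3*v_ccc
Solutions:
 v(c) = C1 + Integral(C2*airyai(-3^(2/3)*c/3) + C3*airybi(-3^(2/3)*c/3), c)


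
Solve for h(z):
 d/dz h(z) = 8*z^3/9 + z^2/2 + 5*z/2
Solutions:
 h(z) = C1 + 2*z^4/9 + z^3/6 + 5*z^2/4


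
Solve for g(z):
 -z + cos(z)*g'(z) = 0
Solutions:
 g(z) = C1 + Integral(z/cos(z), z)


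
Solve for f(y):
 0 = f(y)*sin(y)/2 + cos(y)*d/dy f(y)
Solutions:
 f(y) = C1*sqrt(cos(y))


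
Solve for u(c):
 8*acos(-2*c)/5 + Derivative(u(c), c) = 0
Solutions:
 u(c) = C1 - 8*c*acos(-2*c)/5 - 4*sqrt(1 - 4*c^2)/5


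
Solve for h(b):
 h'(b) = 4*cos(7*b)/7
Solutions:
 h(b) = C1 + 4*sin(7*b)/49


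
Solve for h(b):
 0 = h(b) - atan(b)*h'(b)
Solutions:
 h(b) = C1*exp(Integral(1/atan(b), b))


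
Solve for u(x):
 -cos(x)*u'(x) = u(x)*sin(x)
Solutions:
 u(x) = C1*cos(x)


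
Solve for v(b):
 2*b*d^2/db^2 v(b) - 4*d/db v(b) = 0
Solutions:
 v(b) = C1 + C2*b^3


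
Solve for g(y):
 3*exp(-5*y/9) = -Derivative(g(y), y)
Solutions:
 g(y) = C1 + 27*exp(-5*y/9)/5


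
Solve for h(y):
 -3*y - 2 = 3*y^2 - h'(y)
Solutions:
 h(y) = C1 + y^3 + 3*y^2/2 + 2*y


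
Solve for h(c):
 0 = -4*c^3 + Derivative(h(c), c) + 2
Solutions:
 h(c) = C1 + c^4 - 2*c


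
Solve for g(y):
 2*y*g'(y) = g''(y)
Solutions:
 g(y) = C1 + C2*erfi(y)


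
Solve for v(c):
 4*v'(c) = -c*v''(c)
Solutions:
 v(c) = C1 + C2/c^3


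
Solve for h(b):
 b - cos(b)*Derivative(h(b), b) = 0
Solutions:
 h(b) = C1 + Integral(b/cos(b), b)


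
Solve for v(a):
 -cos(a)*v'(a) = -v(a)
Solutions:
 v(a) = C1*sqrt(sin(a) + 1)/sqrt(sin(a) - 1)


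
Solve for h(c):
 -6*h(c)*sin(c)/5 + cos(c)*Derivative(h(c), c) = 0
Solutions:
 h(c) = C1/cos(c)^(6/5)


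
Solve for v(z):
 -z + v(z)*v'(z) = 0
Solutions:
 v(z) = -sqrt(C1 + z^2)
 v(z) = sqrt(C1 + z^2)


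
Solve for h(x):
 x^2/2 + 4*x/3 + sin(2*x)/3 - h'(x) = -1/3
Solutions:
 h(x) = C1 + x^3/6 + 2*x^2/3 + x/3 - cos(2*x)/6


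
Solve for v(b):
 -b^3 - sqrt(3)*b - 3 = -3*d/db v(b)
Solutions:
 v(b) = C1 + b^4/12 + sqrt(3)*b^2/6 + b


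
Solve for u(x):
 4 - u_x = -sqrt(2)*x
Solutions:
 u(x) = C1 + sqrt(2)*x^2/2 + 4*x


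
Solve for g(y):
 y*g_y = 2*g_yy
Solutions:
 g(y) = C1 + C2*erfi(y/2)


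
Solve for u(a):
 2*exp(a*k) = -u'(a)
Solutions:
 u(a) = C1 - 2*exp(a*k)/k


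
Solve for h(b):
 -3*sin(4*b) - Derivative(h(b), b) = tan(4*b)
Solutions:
 h(b) = C1 + log(cos(4*b))/4 + 3*cos(4*b)/4


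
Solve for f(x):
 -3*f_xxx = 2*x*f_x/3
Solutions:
 f(x) = C1 + Integral(C2*airyai(-6^(1/3)*x/3) + C3*airybi(-6^(1/3)*x/3), x)


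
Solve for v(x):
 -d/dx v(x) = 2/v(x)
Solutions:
 v(x) = -sqrt(C1 - 4*x)
 v(x) = sqrt(C1 - 4*x)


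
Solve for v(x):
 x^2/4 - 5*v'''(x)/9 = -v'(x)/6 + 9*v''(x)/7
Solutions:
 v(x) = C1 + C2*exp(x*(-81 + sqrt(8031))/70) + C3*exp(-x*(81 + sqrt(8031))/70) - x^3/2 - 81*x^2/7 - 9238*x/49


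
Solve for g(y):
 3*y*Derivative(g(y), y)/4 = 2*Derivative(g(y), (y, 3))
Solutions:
 g(y) = C1 + Integral(C2*airyai(3^(1/3)*y/2) + C3*airybi(3^(1/3)*y/2), y)


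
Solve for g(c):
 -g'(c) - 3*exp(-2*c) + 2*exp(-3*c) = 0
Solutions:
 g(c) = C1 + 3*exp(-2*c)/2 - 2*exp(-3*c)/3


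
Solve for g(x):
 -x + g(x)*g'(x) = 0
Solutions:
 g(x) = -sqrt(C1 + x^2)
 g(x) = sqrt(C1 + x^2)


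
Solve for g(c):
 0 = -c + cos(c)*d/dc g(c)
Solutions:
 g(c) = C1 + Integral(c/cos(c), c)


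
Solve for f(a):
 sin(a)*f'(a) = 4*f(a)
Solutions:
 f(a) = C1*(cos(a)^2 - 2*cos(a) + 1)/(cos(a)^2 + 2*cos(a) + 1)


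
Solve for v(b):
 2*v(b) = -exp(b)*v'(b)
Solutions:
 v(b) = C1*exp(2*exp(-b))


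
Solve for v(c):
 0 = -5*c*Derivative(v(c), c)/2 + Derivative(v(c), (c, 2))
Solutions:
 v(c) = C1 + C2*erfi(sqrt(5)*c/2)


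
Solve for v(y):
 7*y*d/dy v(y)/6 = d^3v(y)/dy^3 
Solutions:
 v(y) = C1 + Integral(C2*airyai(6^(2/3)*7^(1/3)*y/6) + C3*airybi(6^(2/3)*7^(1/3)*y/6), y)


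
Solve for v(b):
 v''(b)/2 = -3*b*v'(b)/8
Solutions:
 v(b) = C1 + C2*erf(sqrt(6)*b/4)


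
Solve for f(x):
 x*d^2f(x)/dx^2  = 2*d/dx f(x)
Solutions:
 f(x) = C1 + C2*x^3


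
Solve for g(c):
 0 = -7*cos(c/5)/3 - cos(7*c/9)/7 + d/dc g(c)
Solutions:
 g(c) = C1 + 35*sin(c/5)/3 + 9*sin(7*c/9)/49


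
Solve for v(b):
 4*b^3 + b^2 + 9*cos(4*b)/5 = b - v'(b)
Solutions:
 v(b) = C1 - b^4 - b^3/3 + b^2/2 - 9*sin(4*b)/20


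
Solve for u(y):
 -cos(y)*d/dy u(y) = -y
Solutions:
 u(y) = C1 + Integral(y/cos(y), y)


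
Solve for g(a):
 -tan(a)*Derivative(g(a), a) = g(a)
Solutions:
 g(a) = C1/sin(a)


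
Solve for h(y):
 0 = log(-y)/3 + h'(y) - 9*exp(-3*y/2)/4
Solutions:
 h(y) = C1 - y*log(-y)/3 + y/3 - 3*exp(-3*y/2)/2


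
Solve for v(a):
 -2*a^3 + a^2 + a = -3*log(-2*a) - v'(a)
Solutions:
 v(a) = C1 + a^4/2 - a^3/3 - a^2/2 - 3*a*log(-a) + 3*a*(1 - log(2))


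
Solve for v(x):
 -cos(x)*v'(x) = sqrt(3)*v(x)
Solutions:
 v(x) = C1*(sin(x) - 1)^(sqrt(3)/2)/(sin(x) + 1)^(sqrt(3)/2)


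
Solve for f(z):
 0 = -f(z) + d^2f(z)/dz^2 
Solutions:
 f(z) = C1*exp(-z) + C2*exp(z)


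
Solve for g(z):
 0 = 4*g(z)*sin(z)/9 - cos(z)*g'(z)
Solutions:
 g(z) = C1/cos(z)^(4/9)


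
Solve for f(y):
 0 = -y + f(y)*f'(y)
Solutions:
 f(y) = -sqrt(C1 + y^2)
 f(y) = sqrt(C1 + y^2)


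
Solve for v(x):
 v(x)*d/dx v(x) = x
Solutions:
 v(x) = -sqrt(C1 + x^2)
 v(x) = sqrt(C1 + x^2)


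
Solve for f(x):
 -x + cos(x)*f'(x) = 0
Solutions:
 f(x) = C1 + Integral(x/cos(x), x)


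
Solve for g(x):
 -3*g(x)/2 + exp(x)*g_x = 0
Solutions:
 g(x) = C1*exp(-3*exp(-x)/2)


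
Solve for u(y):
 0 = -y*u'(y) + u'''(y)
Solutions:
 u(y) = C1 + Integral(C2*airyai(y) + C3*airybi(y), y)


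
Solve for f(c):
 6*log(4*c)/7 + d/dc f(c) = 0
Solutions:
 f(c) = C1 - 6*c*log(c)/7 - 12*c*log(2)/7 + 6*c/7


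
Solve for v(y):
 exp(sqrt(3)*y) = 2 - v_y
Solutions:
 v(y) = C1 + 2*y - sqrt(3)*exp(sqrt(3)*y)/3


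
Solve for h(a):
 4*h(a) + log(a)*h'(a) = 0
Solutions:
 h(a) = C1*exp(-4*li(a))


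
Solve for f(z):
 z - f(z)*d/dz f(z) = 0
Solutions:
 f(z) = -sqrt(C1 + z^2)
 f(z) = sqrt(C1 + z^2)


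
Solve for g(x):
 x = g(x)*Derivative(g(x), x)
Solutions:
 g(x) = -sqrt(C1 + x^2)
 g(x) = sqrt(C1 + x^2)


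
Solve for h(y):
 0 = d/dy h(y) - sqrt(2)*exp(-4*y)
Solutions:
 h(y) = C1 - sqrt(2)*exp(-4*y)/4


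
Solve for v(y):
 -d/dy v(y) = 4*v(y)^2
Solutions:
 v(y) = 1/(C1 + 4*y)


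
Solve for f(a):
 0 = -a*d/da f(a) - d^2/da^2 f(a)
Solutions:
 f(a) = C1 + C2*erf(sqrt(2)*a/2)


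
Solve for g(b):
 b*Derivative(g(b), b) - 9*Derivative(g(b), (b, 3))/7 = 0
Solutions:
 g(b) = C1 + Integral(C2*airyai(21^(1/3)*b/3) + C3*airybi(21^(1/3)*b/3), b)


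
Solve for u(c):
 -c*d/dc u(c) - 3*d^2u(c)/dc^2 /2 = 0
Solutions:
 u(c) = C1 + C2*erf(sqrt(3)*c/3)


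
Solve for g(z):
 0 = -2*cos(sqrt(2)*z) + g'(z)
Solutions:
 g(z) = C1 + sqrt(2)*sin(sqrt(2)*z)


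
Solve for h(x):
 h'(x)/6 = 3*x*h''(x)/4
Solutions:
 h(x) = C1 + C2*x^(11/9)


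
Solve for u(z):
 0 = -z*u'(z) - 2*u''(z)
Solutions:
 u(z) = C1 + C2*erf(z/2)


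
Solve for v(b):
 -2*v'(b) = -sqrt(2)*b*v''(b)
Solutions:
 v(b) = C1 + C2*b^(1 + sqrt(2))


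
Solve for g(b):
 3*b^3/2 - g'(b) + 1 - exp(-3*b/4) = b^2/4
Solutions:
 g(b) = C1 + 3*b^4/8 - b^3/12 + b + 4*exp(-3*b/4)/3


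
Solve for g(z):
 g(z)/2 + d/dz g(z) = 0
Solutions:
 g(z) = C1*exp(-z/2)


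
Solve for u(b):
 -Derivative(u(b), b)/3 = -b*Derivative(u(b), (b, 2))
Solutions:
 u(b) = C1 + C2*b^(4/3)


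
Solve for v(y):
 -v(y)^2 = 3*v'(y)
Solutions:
 v(y) = 3/(C1 + y)


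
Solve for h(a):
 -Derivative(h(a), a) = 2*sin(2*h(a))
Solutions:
 h(a) = pi - acos((-C1 - exp(8*a))/(C1 - exp(8*a)))/2
 h(a) = acos((-C1 - exp(8*a))/(C1 - exp(8*a)))/2


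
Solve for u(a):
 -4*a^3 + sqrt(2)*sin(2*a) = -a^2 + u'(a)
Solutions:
 u(a) = C1 - a^4 + a^3/3 - sqrt(2)*cos(2*a)/2


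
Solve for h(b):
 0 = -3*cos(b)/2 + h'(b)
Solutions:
 h(b) = C1 + 3*sin(b)/2


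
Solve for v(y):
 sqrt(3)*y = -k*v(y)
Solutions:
 v(y) = -sqrt(3)*y/k


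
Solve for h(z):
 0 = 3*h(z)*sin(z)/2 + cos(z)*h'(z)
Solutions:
 h(z) = C1*cos(z)^(3/2)


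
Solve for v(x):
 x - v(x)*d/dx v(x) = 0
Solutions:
 v(x) = -sqrt(C1 + x^2)
 v(x) = sqrt(C1 + x^2)


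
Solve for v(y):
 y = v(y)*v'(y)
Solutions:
 v(y) = -sqrt(C1 + y^2)
 v(y) = sqrt(C1 + y^2)


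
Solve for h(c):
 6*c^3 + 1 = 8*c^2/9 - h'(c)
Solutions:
 h(c) = C1 - 3*c^4/2 + 8*c^3/27 - c


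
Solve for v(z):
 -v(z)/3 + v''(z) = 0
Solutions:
 v(z) = C1*exp(-sqrt(3)*z/3) + C2*exp(sqrt(3)*z/3)


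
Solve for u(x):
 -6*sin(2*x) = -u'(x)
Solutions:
 u(x) = C1 - 3*cos(2*x)


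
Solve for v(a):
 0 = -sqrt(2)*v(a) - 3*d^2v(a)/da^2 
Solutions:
 v(a) = C1*sin(2^(1/4)*sqrt(3)*a/3) + C2*cos(2^(1/4)*sqrt(3)*a/3)


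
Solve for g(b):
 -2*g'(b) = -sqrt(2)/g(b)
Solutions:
 g(b) = -sqrt(C1 + sqrt(2)*b)
 g(b) = sqrt(C1 + sqrt(2)*b)


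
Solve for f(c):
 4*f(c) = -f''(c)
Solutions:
 f(c) = C1*sin(2*c) + C2*cos(2*c)


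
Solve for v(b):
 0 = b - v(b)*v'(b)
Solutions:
 v(b) = -sqrt(C1 + b^2)
 v(b) = sqrt(C1 + b^2)


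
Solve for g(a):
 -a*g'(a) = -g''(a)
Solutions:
 g(a) = C1 + C2*erfi(sqrt(2)*a/2)


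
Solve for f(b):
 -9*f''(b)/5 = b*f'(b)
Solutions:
 f(b) = C1 + C2*erf(sqrt(10)*b/6)


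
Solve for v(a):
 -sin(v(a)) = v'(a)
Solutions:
 v(a) = -acos((-C1 - exp(2*a))/(C1 - exp(2*a))) + 2*pi
 v(a) = acos((-C1 - exp(2*a))/(C1 - exp(2*a)))


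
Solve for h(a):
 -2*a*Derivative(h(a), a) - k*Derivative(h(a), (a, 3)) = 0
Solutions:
 h(a) = C1 + Integral(C2*airyai(2^(1/3)*a*(-1/k)^(1/3)) + C3*airybi(2^(1/3)*a*(-1/k)^(1/3)), a)


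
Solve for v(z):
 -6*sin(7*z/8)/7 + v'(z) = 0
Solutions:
 v(z) = C1 - 48*cos(7*z/8)/49


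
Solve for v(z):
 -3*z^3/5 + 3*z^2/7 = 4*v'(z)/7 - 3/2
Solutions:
 v(z) = C1 - 21*z^4/80 + z^3/4 + 21*z/8


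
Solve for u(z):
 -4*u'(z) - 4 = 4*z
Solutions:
 u(z) = C1 - z^2/2 - z


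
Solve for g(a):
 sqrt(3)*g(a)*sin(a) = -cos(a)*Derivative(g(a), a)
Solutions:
 g(a) = C1*cos(a)^(sqrt(3))


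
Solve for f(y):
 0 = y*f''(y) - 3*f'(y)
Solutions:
 f(y) = C1 + C2*y^4


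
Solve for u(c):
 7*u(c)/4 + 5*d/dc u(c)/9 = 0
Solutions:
 u(c) = C1*exp(-63*c/20)


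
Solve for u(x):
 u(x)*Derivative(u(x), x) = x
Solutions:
 u(x) = -sqrt(C1 + x^2)
 u(x) = sqrt(C1 + x^2)


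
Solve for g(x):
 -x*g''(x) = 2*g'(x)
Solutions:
 g(x) = C1 + C2/x


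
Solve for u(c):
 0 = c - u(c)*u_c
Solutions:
 u(c) = -sqrt(C1 + c^2)
 u(c) = sqrt(C1 + c^2)


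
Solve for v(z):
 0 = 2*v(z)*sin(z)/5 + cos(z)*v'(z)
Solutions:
 v(z) = C1*cos(z)^(2/5)


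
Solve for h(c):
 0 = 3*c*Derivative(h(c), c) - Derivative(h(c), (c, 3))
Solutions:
 h(c) = C1 + Integral(C2*airyai(3^(1/3)*c) + C3*airybi(3^(1/3)*c), c)


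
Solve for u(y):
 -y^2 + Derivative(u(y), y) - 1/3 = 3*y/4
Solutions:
 u(y) = C1 + y^3/3 + 3*y^2/8 + y/3


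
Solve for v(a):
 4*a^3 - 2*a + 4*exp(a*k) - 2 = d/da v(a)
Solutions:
 v(a) = C1 + a^4 - a^2 - 2*a + 4*exp(a*k)/k


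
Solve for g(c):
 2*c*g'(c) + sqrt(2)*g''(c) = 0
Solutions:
 g(c) = C1 + C2*erf(2^(3/4)*c/2)


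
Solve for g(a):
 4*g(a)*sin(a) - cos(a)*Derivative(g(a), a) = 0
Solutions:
 g(a) = C1/cos(a)^4


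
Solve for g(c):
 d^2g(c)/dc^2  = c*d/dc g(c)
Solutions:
 g(c) = C1 + C2*erfi(sqrt(2)*c/2)


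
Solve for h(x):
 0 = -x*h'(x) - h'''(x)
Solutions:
 h(x) = C1 + Integral(C2*airyai(-x) + C3*airybi(-x), x)


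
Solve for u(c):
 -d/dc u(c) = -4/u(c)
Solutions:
 u(c) = -sqrt(C1 + 8*c)
 u(c) = sqrt(C1 + 8*c)


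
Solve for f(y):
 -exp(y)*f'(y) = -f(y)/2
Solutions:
 f(y) = C1*exp(-exp(-y)/2)


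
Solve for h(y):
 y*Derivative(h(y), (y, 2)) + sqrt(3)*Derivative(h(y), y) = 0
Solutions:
 h(y) = C1 + C2*y^(1 - sqrt(3))


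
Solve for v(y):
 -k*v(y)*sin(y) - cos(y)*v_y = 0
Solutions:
 v(y) = C1*exp(k*log(cos(y)))


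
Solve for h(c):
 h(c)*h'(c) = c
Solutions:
 h(c) = -sqrt(C1 + c^2)
 h(c) = sqrt(C1 + c^2)


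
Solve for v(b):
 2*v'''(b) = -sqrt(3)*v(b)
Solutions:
 v(b) = C3*exp(-2^(2/3)*3^(1/6)*b/2) + (C1*sin(6^(2/3)*b/4) + C2*cos(6^(2/3)*b/4))*exp(2^(2/3)*3^(1/6)*b/4)


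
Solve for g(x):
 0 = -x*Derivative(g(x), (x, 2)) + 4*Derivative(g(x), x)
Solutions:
 g(x) = C1 + C2*x^5


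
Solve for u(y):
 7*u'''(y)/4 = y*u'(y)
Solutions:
 u(y) = C1 + Integral(C2*airyai(14^(2/3)*y/7) + C3*airybi(14^(2/3)*y/7), y)


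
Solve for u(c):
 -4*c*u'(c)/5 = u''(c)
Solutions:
 u(c) = C1 + C2*erf(sqrt(10)*c/5)


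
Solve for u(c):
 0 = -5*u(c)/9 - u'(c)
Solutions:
 u(c) = C1*exp(-5*c/9)


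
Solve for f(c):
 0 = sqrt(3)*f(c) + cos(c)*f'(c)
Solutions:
 f(c) = C1*(sin(c) - 1)^(sqrt(3)/2)/(sin(c) + 1)^(sqrt(3)/2)


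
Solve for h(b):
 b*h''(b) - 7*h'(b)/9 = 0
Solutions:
 h(b) = C1 + C2*b^(16/9)


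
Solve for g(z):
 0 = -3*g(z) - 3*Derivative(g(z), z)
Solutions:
 g(z) = C1*exp(-z)


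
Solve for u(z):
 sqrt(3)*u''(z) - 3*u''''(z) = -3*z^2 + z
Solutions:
 u(z) = C1 + C2*z + C3*exp(-3^(3/4)*z/3) + C4*exp(3^(3/4)*z/3) - sqrt(3)*z^4/12 + sqrt(3)*z^3/18 - 3*z^2


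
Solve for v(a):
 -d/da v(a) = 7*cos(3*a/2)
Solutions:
 v(a) = C1 - 14*sin(3*a/2)/3


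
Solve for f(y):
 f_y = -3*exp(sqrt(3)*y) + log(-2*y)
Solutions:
 f(y) = C1 + y*log(-y) + y*(-1 + log(2)) - sqrt(3)*exp(sqrt(3)*y)


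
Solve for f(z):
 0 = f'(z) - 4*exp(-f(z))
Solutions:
 f(z) = log(C1 + 4*z)


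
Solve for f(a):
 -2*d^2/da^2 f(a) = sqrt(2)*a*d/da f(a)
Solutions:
 f(a) = C1 + C2*erf(2^(1/4)*a/2)


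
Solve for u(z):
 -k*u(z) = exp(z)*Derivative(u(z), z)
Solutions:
 u(z) = C1*exp(k*exp(-z))


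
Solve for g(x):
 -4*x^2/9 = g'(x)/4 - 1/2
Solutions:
 g(x) = C1 - 16*x^3/27 + 2*x


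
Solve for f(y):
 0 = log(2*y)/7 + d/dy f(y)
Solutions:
 f(y) = C1 - y*log(y)/7 - y*log(2)/7 + y/7


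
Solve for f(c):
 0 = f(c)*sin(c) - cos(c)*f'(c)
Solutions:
 f(c) = C1/cos(c)


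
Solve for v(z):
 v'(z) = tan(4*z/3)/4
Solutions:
 v(z) = C1 - 3*log(cos(4*z/3))/16


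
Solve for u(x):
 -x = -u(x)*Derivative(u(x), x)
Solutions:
 u(x) = -sqrt(C1 + x^2)
 u(x) = sqrt(C1 + x^2)


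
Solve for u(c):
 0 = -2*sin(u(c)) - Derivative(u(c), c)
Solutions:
 u(c) = -acos((-C1 - exp(4*c))/(C1 - exp(4*c))) + 2*pi
 u(c) = acos((-C1 - exp(4*c))/(C1 - exp(4*c)))


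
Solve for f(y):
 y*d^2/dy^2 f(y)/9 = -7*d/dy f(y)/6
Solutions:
 f(y) = C1 + C2/y^(19/2)


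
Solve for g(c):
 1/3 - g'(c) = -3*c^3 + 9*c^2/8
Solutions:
 g(c) = C1 + 3*c^4/4 - 3*c^3/8 + c/3


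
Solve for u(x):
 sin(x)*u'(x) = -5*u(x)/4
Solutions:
 u(x) = C1*(cos(x) + 1)^(5/8)/(cos(x) - 1)^(5/8)


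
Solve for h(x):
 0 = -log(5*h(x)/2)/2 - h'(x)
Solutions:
 -2*Integral(1/(-log(_y) - log(5) + log(2)), (_y, h(x))) = C1 - x


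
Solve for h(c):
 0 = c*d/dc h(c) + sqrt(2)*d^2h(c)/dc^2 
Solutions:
 h(c) = C1 + C2*erf(2^(1/4)*c/2)


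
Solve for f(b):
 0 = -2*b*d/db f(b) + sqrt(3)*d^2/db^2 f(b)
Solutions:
 f(b) = C1 + C2*erfi(3^(3/4)*b/3)


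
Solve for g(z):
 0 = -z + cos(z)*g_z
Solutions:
 g(z) = C1 + Integral(z/cos(z), z)


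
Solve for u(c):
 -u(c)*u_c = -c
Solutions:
 u(c) = -sqrt(C1 + c^2)
 u(c) = sqrt(C1 + c^2)


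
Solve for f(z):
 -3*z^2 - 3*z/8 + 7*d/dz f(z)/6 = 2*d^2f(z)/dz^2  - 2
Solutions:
 f(z) = C1 + C2*exp(7*z/12) + 6*z^3/7 + 1791*z^2/392 + 4785*z/343


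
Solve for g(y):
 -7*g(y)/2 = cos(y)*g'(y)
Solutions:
 g(y) = C1*(sin(y) - 1)^(7/4)/(sin(y) + 1)^(7/4)


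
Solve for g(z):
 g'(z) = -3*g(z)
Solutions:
 g(z) = C1*exp(-3*z)


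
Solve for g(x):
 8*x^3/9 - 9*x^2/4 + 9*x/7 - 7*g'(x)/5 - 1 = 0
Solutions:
 g(x) = C1 + 10*x^4/63 - 15*x^3/28 + 45*x^2/98 - 5*x/7


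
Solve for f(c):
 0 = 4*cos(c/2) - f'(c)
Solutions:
 f(c) = C1 + 8*sin(c/2)


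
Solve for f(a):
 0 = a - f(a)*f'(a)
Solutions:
 f(a) = -sqrt(C1 + a^2)
 f(a) = sqrt(C1 + a^2)


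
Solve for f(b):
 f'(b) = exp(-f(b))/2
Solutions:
 f(b) = log(C1 + b/2)


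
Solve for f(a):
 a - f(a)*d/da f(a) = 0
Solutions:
 f(a) = -sqrt(C1 + a^2)
 f(a) = sqrt(C1 + a^2)


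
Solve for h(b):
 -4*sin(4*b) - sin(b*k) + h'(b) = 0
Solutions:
 h(b) = C1 - cos(4*b) - cos(b*k)/k


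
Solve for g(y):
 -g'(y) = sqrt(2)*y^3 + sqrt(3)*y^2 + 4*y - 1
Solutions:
 g(y) = C1 - sqrt(2)*y^4/4 - sqrt(3)*y^3/3 - 2*y^2 + y


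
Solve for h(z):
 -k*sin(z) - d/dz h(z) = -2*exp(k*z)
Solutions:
 h(z) = C1 + k*cos(z) + 2*exp(k*z)/k


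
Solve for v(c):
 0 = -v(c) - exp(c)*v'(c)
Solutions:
 v(c) = C1*exp(exp(-c))


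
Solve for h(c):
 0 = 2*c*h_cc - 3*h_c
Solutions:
 h(c) = C1 + C2*c^(5/2)


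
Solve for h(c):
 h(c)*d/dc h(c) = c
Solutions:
 h(c) = -sqrt(C1 + c^2)
 h(c) = sqrt(C1 + c^2)


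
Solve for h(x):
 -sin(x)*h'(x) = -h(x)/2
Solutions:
 h(x) = C1*(cos(x) - 1)^(1/4)/(cos(x) + 1)^(1/4)


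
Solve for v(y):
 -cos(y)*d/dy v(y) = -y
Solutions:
 v(y) = C1 + Integral(y/cos(y), y)


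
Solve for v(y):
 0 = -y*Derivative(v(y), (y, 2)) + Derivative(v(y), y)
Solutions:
 v(y) = C1 + C2*y^2


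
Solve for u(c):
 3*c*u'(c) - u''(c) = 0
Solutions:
 u(c) = C1 + C2*erfi(sqrt(6)*c/2)


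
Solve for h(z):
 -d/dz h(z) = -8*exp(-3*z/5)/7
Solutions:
 h(z) = C1 - 40*exp(-3*z/5)/21


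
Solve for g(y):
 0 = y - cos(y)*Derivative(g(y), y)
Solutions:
 g(y) = C1 + Integral(y/cos(y), y)


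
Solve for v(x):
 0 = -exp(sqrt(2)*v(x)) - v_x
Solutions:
 v(x) = sqrt(2)*(2*log(1/(C1 + x)) - log(2))/4


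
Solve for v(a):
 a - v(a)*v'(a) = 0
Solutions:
 v(a) = -sqrt(C1 + a^2)
 v(a) = sqrt(C1 + a^2)


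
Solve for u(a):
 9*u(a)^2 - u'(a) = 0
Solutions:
 u(a) = -1/(C1 + 9*a)


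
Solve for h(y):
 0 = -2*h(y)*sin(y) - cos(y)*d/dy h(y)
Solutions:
 h(y) = C1*cos(y)^2


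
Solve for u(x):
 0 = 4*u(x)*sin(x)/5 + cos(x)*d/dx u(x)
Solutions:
 u(x) = C1*cos(x)^(4/5)


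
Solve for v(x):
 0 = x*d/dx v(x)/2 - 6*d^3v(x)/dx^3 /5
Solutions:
 v(x) = C1 + Integral(C2*airyai(90^(1/3)*x/6) + C3*airybi(90^(1/3)*x/6), x)


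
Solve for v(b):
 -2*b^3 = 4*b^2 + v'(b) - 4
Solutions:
 v(b) = C1 - b^4/2 - 4*b^3/3 + 4*b


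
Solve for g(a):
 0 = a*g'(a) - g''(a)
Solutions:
 g(a) = C1 + C2*erfi(sqrt(2)*a/2)


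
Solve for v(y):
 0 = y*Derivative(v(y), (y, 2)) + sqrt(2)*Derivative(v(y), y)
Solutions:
 v(y) = C1 + C2*y^(1 - sqrt(2))


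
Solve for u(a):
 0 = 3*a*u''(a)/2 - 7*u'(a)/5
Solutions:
 u(a) = C1 + C2*a^(29/15)


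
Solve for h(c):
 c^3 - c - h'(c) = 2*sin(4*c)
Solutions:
 h(c) = C1 + c^4/4 - c^2/2 + cos(4*c)/2


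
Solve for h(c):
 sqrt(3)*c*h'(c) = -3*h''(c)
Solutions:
 h(c) = C1 + C2*erf(sqrt(2)*3^(3/4)*c/6)


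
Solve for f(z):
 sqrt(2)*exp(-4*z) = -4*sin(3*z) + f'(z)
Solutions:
 f(z) = C1 - 4*cos(3*z)/3 - sqrt(2)*exp(-4*z)/4


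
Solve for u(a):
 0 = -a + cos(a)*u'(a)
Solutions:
 u(a) = C1 + Integral(a/cos(a), a)


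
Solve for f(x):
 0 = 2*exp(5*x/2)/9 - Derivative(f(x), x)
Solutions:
 f(x) = C1 + 4*exp(5*x/2)/45


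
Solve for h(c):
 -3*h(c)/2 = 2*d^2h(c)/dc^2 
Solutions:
 h(c) = C1*sin(sqrt(3)*c/2) + C2*cos(sqrt(3)*c/2)


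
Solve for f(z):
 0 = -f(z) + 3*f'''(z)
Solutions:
 f(z) = C3*exp(3^(2/3)*z/3) + (C1*sin(3^(1/6)*z/2) + C2*cos(3^(1/6)*z/2))*exp(-3^(2/3)*z/6)


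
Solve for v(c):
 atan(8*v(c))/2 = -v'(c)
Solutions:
 Integral(1/atan(8*_y), (_y, v(c))) = C1 - c/2


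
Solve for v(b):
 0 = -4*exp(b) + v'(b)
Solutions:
 v(b) = C1 + 4*exp(b)


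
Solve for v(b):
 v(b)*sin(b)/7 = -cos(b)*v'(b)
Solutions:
 v(b) = C1*cos(b)^(1/7)


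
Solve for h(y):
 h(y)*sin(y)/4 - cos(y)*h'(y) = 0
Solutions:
 h(y) = C1/cos(y)^(1/4)


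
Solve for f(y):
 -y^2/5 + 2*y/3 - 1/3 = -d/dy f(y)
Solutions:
 f(y) = C1 + y^3/15 - y^2/3 + y/3


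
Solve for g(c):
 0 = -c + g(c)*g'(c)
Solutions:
 g(c) = -sqrt(C1 + c^2)
 g(c) = sqrt(C1 + c^2)


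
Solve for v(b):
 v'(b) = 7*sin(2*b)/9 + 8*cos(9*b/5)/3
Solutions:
 v(b) = C1 + 40*sin(9*b/5)/27 - 7*cos(2*b)/18


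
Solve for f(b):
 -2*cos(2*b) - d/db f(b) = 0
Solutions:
 f(b) = C1 - sin(2*b)


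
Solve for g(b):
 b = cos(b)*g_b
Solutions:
 g(b) = C1 + Integral(b/cos(b), b)


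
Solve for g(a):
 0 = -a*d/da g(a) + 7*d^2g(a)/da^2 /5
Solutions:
 g(a) = C1 + C2*erfi(sqrt(70)*a/14)


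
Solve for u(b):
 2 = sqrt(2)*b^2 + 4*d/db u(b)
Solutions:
 u(b) = C1 - sqrt(2)*b^3/12 + b/2


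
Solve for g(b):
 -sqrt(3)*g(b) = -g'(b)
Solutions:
 g(b) = C1*exp(sqrt(3)*b)


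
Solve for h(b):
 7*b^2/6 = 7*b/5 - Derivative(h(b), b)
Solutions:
 h(b) = C1 - 7*b^3/18 + 7*b^2/10


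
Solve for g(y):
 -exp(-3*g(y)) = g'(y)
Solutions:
 g(y) = log(C1 - 3*y)/3
 g(y) = log((-3^(1/3) - 3^(5/6)*I)*(C1 - y)^(1/3)/2)
 g(y) = log((-3^(1/3) + 3^(5/6)*I)*(C1 - y)^(1/3)/2)


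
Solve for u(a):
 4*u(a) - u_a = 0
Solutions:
 u(a) = C1*exp(4*a)


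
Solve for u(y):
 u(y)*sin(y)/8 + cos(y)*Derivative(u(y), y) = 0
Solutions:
 u(y) = C1*cos(y)^(1/8)


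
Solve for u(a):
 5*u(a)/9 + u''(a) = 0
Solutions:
 u(a) = C1*sin(sqrt(5)*a/3) + C2*cos(sqrt(5)*a/3)


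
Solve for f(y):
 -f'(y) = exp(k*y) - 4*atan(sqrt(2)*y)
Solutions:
 f(y) = C1 + 4*y*atan(sqrt(2)*y) - Piecewise((exp(k*y)/k, Ne(k, 0)), (y, True)) - sqrt(2)*log(2*y^2 + 1)


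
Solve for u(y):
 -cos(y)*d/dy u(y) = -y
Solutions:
 u(y) = C1 + Integral(y/cos(y), y)


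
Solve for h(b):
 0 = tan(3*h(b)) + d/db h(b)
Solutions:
 h(b) = -asin(C1*exp(-3*b))/3 + pi/3
 h(b) = asin(C1*exp(-3*b))/3


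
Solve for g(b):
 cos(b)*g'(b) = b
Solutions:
 g(b) = C1 + Integral(b/cos(b), b)


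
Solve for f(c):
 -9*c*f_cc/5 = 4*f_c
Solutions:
 f(c) = C1 + C2/c^(11/9)


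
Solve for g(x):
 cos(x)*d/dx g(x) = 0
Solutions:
 g(x) = C1


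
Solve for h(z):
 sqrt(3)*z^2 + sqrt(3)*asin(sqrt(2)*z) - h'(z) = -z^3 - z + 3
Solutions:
 h(z) = C1 + z^4/4 + sqrt(3)*z^3/3 + z^2/2 - 3*z + sqrt(3)*(z*asin(sqrt(2)*z) + sqrt(2)*sqrt(1 - 2*z^2)/2)


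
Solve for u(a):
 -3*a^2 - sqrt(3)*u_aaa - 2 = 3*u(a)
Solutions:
 u(a) = C3*exp(-3^(1/6)*a) - a^2 + (C1*sin(3^(2/3)*a/2) + C2*cos(3^(2/3)*a/2))*exp(3^(1/6)*a/2) - 2/3


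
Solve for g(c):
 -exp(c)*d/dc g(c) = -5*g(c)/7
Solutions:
 g(c) = C1*exp(-5*exp(-c)/7)


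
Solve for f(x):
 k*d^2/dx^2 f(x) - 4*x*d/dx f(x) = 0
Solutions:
 f(x) = C1 + C2*erf(sqrt(2)*x*sqrt(-1/k))/sqrt(-1/k)


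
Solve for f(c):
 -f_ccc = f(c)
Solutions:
 f(c) = C3*exp(-c) + (C1*sin(sqrt(3)*c/2) + C2*cos(sqrt(3)*c/2))*exp(c/2)


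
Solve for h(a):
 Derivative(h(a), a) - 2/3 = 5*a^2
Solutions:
 h(a) = C1 + 5*a^3/3 + 2*a/3


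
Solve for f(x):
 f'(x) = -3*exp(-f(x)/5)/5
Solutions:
 f(x) = 5*log(C1 - 3*x/25)


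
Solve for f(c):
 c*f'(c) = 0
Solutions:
 f(c) = C1


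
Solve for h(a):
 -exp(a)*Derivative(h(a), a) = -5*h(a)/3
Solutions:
 h(a) = C1*exp(-5*exp(-a)/3)


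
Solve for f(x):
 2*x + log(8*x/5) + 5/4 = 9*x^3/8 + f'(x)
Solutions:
 f(x) = C1 - 9*x^4/32 + x^2 + x*log(x) + x/4 + x*log(8/5)


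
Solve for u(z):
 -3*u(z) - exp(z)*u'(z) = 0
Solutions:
 u(z) = C1*exp(3*exp(-z))


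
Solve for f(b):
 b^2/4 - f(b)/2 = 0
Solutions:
 f(b) = b^2/2


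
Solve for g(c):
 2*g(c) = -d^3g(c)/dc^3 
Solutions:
 g(c) = C3*exp(-2^(1/3)*c) + (C1*sin(2^(1/3)*sqrt(3)*c/2) + C2*cos(2^(1/3)*sqrt(3)*c/2))*exp(2^(1/3)*c/2)


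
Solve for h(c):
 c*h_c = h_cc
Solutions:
 h(c) = C1 + C2*erfi(sqrt(2)*c/2)


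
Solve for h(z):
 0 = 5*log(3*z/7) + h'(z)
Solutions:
 h(z) = C1 - 5*z*log(z) + z*log(16807/243) + 5*z


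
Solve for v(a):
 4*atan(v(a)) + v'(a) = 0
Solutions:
 Integral(1/atan(_y), (_y, v(a))) = C1 - 4*a


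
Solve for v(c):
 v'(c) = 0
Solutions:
 v(c) = C1


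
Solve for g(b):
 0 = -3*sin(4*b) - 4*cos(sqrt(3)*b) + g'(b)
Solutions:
 g(b) = C1 + 4*sqrt(3)*sin(sqrt(3)*b)/3 - 3*cos(4*b)/4


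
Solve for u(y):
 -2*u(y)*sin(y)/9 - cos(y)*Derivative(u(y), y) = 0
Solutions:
 u(y) = C1*cos(y)^(2/9)


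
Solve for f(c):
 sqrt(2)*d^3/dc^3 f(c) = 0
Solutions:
 f(c) = C1 + C2*c + C3*c^2


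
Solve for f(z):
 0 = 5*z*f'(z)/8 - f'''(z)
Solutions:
 f(z) = C1 + Integral(C2*airyai(5^(1/3)*z/2) + C3*airybi(5^(1/3)*z/2), z)


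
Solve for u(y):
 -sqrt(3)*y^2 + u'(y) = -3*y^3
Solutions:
 u(y) = C1 - 3*y^4/4 + sqrt(3)*y^3/3


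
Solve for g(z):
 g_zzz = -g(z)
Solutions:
 g(z) = C3*exp(-z) + (C1*sin(sqrt(3)*z/2) + C2*cos(sqrt(3)*z/2))*exp(z/2)


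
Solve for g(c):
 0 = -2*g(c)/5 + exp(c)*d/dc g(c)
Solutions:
 g(c) = C1*exp(-2*exp(-c)/5)


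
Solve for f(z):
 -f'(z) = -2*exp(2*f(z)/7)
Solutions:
 f(z) = 7*log(-sqrt(-1/(C1 + 2*z))) - 7*log(2) + 7*log(14)/2
 f(z) = 7*log(-1/(C1 + 2*z))/2 - 7*log(2) + 7*log(14)/2
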